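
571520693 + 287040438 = 858561131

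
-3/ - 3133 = 3/3133 = 0.00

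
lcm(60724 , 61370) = 5768780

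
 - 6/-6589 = 6/6589 = 0.00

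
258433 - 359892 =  - 101459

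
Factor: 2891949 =3^1*61^1 * 15803^1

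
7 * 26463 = 185241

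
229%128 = 101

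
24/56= 3/7 = 0.43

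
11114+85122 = 96236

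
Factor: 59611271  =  59611271^1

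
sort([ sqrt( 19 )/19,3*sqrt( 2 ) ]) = [ sqrt (19) /19 , 3*sqrt(2)]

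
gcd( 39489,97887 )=3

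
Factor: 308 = 2^2*7^1 * 11^1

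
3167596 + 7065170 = 10232766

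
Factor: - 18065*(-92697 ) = 1674571305 = 3^1*5^1*11^1 * 53^2  *3613^1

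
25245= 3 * 8415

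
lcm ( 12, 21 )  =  84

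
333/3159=37/351 = 0.11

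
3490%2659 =831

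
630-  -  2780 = 3410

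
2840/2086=1+377/1043 =1.36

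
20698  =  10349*2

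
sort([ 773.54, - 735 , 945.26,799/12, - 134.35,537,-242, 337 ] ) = [ - 735, - 242, - 134.35,799/12, 337,537,  773.54,945.26 ]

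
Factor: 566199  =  3^2 * 53^1*1187^1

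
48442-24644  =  23798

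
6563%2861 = 841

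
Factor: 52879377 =3^1*17626459^1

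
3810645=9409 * 405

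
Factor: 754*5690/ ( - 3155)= - 858052/631 =-2^2*13^1*29^1*569^1*631^( - 1 ) 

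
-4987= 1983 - 6970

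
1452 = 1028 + 424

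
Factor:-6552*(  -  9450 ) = 2^4*  3^5 *5^2*7^2 * 13^1 = 61916400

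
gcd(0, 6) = 6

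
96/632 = 12/79 = 0.15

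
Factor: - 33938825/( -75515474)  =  2^( - 1)*5^2 * 43^1*241^1*288227^(  -  1)  =  259075/576454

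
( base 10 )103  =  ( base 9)124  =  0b1100111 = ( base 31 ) 3a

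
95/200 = 19/40 = 0.47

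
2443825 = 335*7295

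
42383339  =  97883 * 433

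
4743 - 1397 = 3346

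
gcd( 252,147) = 21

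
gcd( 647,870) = 1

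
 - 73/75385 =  - 1 + 75312/75385 = - 0.00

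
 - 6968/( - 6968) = 1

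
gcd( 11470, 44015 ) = 5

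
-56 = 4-60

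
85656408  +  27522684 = 113179092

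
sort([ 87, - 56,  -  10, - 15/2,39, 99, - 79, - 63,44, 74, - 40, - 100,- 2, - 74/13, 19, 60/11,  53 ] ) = [  -  100, - 79,-63, - 56, - 40, - 10,  -  15/2, - 74/13, - 2, 60/11, 19, 39, 44, 53,74, 87, 99]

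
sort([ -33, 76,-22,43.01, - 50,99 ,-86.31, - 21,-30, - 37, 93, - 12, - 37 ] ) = [-86.31, - 50, -37, - 37,-33, - 30, - 22, - 21, - 12 , 43.01, 76, 93,99] 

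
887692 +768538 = 1656230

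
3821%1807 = 207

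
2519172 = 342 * 7366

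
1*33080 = 33080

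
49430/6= 24715/3  =  8238.33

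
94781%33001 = 28779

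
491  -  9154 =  - 8663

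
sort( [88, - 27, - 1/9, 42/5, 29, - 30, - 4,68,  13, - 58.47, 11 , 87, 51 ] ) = [ - 58.47, - 30, - 27,  -  4, - 1/9, 42/5,11, 13 , 29, 51, 68,87,  88 ] 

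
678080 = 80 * 8476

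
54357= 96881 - 42524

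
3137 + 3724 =6861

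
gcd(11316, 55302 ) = 6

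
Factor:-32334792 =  - 2^3*3^1*7^1*197^1*977^1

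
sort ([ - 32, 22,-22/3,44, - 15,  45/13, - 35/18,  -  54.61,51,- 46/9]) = [ - 54.61, - 32, - 15, - 22/3, - 46/9, - 35/18, 45/13, 22,44,  51]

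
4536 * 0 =0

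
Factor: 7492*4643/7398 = 17392678/3699 =2^1*3^( - 3)*137^ ( - 1 )*1873^1*4643^1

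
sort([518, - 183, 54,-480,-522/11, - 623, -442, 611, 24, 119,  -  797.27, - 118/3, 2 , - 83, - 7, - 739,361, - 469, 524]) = [-797.27, - 739, - 623,-480, - 469, - 442, -183, - 83, - 522/11, - 118/3, - 7, 2, 24, 54, 119,361, 518, 524, 611] 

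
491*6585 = 3233235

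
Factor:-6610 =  - 2^1*5^1 * 661^1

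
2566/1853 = 2566/1853 = 1.38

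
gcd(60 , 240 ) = 60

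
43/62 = 43/62 = 0.69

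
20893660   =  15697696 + 5195964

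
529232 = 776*682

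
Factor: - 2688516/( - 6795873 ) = 2^2 *3^( - 1 )*7^ ( - 1 )*17^1*23^1 * 41^ ( - 1 )*191^1*877^(-1) = 298724/755097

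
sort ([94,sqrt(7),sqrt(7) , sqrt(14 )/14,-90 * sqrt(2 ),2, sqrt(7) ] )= [ - 90  *  sqrt(2 ) , sqrt( 14 ) /14, 2,sqrt(7) , sqrt( 7),sqrt(7),94]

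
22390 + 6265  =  28655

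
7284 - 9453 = -2169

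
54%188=54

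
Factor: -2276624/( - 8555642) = 1138312/4277821 = 2^3*7^1 * 71^(  -  1 )*20327^1*60251^( - 1) 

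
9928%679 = 422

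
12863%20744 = 12863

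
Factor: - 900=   -  2^2*3^2*5^2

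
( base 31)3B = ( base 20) 54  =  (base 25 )44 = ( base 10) 104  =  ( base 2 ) 1101000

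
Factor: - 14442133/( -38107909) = 7^( - 1 )*313^1*46141^1*5443987^(-1)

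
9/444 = 3/148 = 0.02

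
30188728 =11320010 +18868718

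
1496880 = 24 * 62370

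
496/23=21 + 13/23= 21.57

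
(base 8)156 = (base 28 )3Q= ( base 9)132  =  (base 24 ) 4E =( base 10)110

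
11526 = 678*17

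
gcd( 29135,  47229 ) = 1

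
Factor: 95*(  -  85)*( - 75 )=605625 = 3^1 * 5^4 * 17^1*19^1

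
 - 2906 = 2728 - 5634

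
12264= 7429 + 4835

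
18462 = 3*6154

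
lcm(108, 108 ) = 108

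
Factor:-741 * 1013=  - 3^1*13^1*19^1*1013^1 = - 750633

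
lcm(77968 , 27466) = 2417008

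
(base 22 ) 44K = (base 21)4D7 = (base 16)7fc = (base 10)2044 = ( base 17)714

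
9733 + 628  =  10361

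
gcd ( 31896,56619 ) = 9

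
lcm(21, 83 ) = 1743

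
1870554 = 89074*21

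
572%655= 572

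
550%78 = 4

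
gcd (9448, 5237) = 1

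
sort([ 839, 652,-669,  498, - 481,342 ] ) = [ - 669,-481, 342, 498,652, 839 ] 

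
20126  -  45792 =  - 25666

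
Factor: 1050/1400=2^( - 2)*3^1 = 3/4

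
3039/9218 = 3039/9218 = 0.33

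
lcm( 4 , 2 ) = 4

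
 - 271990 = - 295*922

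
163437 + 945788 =1109225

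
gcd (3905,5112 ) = 71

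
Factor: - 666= - 2^1*3^2*37^1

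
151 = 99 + 52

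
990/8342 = 495/4171 = 0.12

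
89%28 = 5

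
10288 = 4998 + 5290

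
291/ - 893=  - 1 + 602/893 = - 0.33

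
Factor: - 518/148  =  -7/2 = -  2^( - 1)*7^1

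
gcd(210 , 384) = 6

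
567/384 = 189/128 = 1.48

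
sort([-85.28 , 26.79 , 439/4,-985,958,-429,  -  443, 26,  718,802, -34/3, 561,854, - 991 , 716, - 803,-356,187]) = [-991,-985, - 803, - 443 , - 429, - 356 , - 85.28 , - 34/3,26,  26.79,439/4, 187, 561,716, 718, 802,854, 958]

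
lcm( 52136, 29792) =208544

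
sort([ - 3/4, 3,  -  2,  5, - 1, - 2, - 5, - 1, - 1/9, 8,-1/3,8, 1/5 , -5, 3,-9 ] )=[-9, - 5, - 5, - 2, - 2, - 1, - 1, - 3/4, - 1/3,-1/9, 1/5, 3  ,  3 , 5, 8, 8] 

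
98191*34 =3338494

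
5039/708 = 7 + 83/708 = 7.12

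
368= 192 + 176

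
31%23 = 8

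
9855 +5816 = 15671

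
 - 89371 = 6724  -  96095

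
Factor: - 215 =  - 5^1*43^1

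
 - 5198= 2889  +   - 8087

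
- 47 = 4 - 51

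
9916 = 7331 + 2585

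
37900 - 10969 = 26931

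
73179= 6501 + 66678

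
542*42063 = 22798146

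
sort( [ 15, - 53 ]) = [ - 53, 15]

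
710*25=17750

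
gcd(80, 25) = 5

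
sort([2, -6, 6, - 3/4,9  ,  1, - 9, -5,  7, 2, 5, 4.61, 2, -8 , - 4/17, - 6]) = [ - 9, - 8,  -  6, - 6, - 5,-3/4, - 4/17,1,2, 2, 2, 4.61,5,6, 7, 9 ] 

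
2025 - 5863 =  - 3838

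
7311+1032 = 8343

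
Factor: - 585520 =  - 2^4*5^1*13^1 * 563^1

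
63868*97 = 6195196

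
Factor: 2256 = 2^4*3^1*47^1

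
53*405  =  21465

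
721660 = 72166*10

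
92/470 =46/235  =  0.20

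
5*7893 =39465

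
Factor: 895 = 5^1*179^1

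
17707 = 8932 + 8775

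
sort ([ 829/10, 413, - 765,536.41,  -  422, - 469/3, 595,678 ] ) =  [ - 765, - 422, - 469/3, 829/10, 413,536.41, 595, 678] 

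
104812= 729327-624515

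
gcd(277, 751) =1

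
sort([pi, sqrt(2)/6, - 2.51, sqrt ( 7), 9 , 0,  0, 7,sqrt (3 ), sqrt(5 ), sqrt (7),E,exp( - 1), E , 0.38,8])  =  [ - 2.51, 0 , 0,sqrt ( 2)/6,  exp(-1),  0.38,  sqrt ( 3 ), sqrt(5)  ,  sqrt( 7),  sqrt( 7),E, E,pi, 7,8, 9] 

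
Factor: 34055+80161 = 114216  =  2^3*3^1 * 4759^1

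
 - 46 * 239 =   -  10994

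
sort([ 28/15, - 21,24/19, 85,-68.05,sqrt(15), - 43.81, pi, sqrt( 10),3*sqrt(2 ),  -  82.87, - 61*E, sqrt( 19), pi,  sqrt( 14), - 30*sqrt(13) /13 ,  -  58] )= [ - 61*E, - 82.87,- 68.05,-58, - 43.81, - 21, - 30*sqrt( 13) /13,  24/19, 28/15, pi , pi,sqrt (10), sqrt( 14 ), sqrt( 15 ),3*sqrt( 2 ) , sqrt(19), 85]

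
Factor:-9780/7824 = - 2^ ( - 2) *5^1 = - 5/4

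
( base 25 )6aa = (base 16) faa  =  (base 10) 4010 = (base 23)7d8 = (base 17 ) def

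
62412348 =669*93292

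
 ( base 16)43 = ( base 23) 2l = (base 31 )25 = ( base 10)67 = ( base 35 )1w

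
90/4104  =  5/228=0.02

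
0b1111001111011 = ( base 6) 100043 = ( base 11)5954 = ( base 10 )7803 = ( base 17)1A00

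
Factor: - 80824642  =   - 2^1*131^1*308491^1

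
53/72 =53/72= 0.74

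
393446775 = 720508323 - 327061548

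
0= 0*2653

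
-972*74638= -72548136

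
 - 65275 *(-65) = 4242875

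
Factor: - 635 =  - 5^1*127^1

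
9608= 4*2402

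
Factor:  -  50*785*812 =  - 2^3*5^3 * 7^1*29^1*157^1 = -31871000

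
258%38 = 30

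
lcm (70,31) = 2170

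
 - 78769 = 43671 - 122440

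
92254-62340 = 29914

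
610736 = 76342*8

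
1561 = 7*223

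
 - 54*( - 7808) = 421632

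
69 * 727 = 50163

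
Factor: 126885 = 3^1  *5^1*11^1*769^1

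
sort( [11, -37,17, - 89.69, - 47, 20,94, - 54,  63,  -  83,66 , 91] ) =[-89.69, - 83, - 54, - 47,  -  37, 11, 17  ,  20, 63,  66 , 91,  94]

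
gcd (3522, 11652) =6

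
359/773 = 359/773 = 0.46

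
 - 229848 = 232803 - 462651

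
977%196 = 193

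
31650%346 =164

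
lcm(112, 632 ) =8848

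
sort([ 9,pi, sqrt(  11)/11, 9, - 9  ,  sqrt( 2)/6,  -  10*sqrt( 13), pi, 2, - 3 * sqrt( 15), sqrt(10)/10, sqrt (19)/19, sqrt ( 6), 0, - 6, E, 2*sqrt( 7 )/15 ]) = [ - 10*sqrt( 13) , - 3 * sqrt( 15), - 9, - 6, 0, sqrt (19 )/19 , sqrt( 2)/6,sqrt(11)/11,sqrt( 10)/10, 2*sqrt(7)/15, 2,sqrt( 6), E, pi,pi,  9,9 ] 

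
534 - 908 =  - 374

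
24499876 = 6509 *3764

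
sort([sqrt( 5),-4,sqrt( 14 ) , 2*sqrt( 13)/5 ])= [ - 4, 2*sqrt( 13)/5, sqrt(5),sqrt( 14)] 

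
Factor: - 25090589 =-17^1*1475917^1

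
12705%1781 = 238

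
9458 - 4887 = 4571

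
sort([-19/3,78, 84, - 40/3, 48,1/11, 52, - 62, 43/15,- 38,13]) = [ - 62,-38, - 40/3, - 19/3, 1/11,43/15,13,48, 52,  78, 84] 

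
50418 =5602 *9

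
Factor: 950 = 2^1*5^2*19^1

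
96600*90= 8694000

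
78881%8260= 4541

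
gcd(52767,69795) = 99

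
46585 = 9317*5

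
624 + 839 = 1463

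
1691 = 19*89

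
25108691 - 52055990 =  -  26947299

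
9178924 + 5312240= 14491164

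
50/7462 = 25/3731 = 0.01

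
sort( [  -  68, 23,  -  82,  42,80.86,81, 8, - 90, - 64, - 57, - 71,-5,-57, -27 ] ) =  [-90, - 82, - 71, - 68, - 64, - 57,  -  57, - 27, -5, 8,23, 42,80.86,81 ]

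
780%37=3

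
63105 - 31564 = 31541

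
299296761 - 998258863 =-698962102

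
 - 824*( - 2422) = 1995728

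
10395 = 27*385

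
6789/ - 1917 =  - 2263/639 =- 3.54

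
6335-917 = 5418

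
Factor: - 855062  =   - 2^1*13^1*32887^1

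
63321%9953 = 3603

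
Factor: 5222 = 2^1*7^1*373^1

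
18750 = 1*18750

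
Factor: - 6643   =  - 7^1*13^1* 73^1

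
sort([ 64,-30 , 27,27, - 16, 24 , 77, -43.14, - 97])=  [ - 97,  -  43.14, - 30,- 16, 24, 27,27, 64 , 77]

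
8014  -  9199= - 1185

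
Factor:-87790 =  - 2^1*5^1*8779^1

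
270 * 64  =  17280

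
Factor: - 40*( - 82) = 3280   =  2^4*5^1 * 41^1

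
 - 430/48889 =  - 1 + 48459/48889 = - 0.01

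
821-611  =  210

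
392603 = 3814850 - 3422247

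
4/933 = 4/933 = 0.00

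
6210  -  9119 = - 2909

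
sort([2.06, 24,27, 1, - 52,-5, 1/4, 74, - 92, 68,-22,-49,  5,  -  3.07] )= [-92,-52, - 49, - 22,-5,-3.07 , 1/4,1, 2.06, 5, 24, 27, 68,  74]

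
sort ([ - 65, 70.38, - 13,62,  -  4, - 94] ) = [ - 94,-65 , - 13,  -  4,62 , 70.38 ] 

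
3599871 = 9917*363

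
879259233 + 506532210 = 1385791443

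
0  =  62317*0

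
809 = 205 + 604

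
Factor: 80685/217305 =163/439 = 163^1*439^(  -  1)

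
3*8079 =24237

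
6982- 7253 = -271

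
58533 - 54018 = 4515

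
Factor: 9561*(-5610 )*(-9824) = 2^6*3^2*5^1*11^1*17^1 *307^1*3187^1 = 526931951040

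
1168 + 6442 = 7610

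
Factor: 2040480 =2^5*3^2*5^1*13^1*109^1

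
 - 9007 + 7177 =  - 1830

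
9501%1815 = 426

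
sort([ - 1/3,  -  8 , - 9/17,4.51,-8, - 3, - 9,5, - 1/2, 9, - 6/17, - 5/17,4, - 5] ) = [ - 9, - 8,-8, - 5, - 3, - 9/17,-1/2, - 6/17, - 1/3 , - 5/17,4, 4.51, 5, 9] 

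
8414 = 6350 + 2064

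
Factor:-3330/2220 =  - 2^ (- 1 )*3^1 = - 3/2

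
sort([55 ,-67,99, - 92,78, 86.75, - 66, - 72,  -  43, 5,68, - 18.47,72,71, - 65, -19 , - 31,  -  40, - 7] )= [ - 92, - 72, - 67, -66,- 65, - 43, - 40,  -  31, - 19, - 18.47, - 7,5, 55,68 , 71,72  ,  78, 86.75, 99 ]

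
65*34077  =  2215005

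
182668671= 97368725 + 85299946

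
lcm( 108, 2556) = 7668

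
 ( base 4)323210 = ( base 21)8DB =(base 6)25352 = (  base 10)3812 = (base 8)7344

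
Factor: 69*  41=3^1*23^1*41^1= 2829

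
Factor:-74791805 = - 5^1*11^1*47^1*28933^1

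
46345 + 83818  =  130163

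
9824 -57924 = -48100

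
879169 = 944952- 65783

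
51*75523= 3851673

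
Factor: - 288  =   - 2^5*3^2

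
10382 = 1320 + 9062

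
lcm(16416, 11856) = 213408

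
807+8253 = 9060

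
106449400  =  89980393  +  16469007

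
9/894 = 3/298 = 0.01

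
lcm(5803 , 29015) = 29015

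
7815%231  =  192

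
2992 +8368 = 11360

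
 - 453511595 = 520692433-974204028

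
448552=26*17252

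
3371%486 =455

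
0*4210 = 0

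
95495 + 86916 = 182411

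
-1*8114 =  - 8114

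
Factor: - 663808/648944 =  - 2^4*2593^1*40559^ ( - 1) = - 41488/40559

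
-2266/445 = -6 + 404/445  =  - 5.09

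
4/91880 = 1/22970= 0.00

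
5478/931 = 5478/931 =5.88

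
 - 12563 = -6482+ -6081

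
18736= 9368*2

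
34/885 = 34/885=0.04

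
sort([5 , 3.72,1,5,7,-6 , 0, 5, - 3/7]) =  [- 6,-3/7, 0, 1, 3.72,5,5,  5,7 ]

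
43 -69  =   - 26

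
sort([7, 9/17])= [9/17 , 7 ] 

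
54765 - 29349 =25416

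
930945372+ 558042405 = 1488987777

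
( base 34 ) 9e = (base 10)320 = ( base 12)228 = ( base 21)f5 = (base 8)500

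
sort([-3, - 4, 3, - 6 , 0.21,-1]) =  [ - 6,  -  4 ,-3,  -  1,0.21,3]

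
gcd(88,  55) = 11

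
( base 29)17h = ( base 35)UB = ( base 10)1061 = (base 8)2045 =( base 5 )13221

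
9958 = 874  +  9084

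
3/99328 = 3/99328 = 0.00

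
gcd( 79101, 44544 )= 3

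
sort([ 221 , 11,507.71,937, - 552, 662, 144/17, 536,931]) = [ - 552,144/17, 11,221,507.71,536,662,931,937] 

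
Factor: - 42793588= -2^2 * 3023^1*3539^1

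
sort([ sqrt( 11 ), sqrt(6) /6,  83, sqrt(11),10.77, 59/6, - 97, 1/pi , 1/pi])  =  [ - 97 , 1/pi, 1/pi, sqrt( 6) /6, sqrt(11 ), sqrt( 11 ),59/6, 10.77, 83] 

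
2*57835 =115670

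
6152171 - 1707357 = 4444814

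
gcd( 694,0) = 694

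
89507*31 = 2774717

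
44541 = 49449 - 4908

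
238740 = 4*59685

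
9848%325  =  98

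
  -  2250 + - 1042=-3292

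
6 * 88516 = 531096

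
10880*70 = 761600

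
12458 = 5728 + 6730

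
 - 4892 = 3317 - 8209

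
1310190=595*2202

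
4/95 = 4/95 = 0.04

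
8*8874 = 70992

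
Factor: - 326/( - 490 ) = 163/245 = 5^( - 1)*7^( - 2 )*163^1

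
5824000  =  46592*125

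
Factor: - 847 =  - 7^1*11^2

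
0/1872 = 0 = 0.00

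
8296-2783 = 5513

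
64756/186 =32378/93 = 348.15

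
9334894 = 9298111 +36783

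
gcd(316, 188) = 4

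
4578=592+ 3986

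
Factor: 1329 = 3^1*443^1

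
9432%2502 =1926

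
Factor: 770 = 2^1*5^1*7^1*11^1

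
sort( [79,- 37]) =[ -37,  79] 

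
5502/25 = 5502/25 = 220.08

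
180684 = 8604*21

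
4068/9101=4068/9101=0.45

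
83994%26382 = 4848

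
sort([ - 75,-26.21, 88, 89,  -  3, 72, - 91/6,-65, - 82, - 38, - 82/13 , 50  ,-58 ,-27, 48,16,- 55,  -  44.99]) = [-82,-75,-65, -58,-55,-44.99, - 38, - 27,-26.21,-91/6, - 82/13, - 3,16, 48,  50, 72, 88,89]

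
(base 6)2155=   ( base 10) 503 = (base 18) 19H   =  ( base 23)lk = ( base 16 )1f7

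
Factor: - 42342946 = - 2^1*21171473^1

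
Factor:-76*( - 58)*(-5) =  - 22040 = - 2^3*5^1* 19^1*29^1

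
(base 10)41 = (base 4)221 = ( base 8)51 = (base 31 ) 1A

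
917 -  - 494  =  1411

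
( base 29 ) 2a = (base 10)68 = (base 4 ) 1010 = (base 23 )2m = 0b1000100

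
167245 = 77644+89601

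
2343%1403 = 940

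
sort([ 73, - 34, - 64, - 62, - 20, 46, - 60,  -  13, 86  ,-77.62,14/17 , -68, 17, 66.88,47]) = [ - 77.62, - 68, - 64, - 62,-60,-34, - 20, - 13,14/17, 17, 46, 47,66.88, 73, 86]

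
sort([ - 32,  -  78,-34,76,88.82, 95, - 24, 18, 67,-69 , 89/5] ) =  [ - 78, - 69,-34,-32,-24, 89/5 , 18,67,76,88.82,95]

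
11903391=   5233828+6669563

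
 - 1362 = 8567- 9929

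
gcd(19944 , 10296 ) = 72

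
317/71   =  317/71 = 4.46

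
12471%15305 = 12471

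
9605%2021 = 1521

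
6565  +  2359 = 8924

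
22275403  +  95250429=117525832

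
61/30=2 + 1/30 = 2.03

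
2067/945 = 689/315 = 2.19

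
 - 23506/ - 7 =3358+0/1 = 3358.00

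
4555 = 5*911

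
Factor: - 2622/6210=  - 19/45 = - 3^ ( - 2)* 5^(- 1) * 19^1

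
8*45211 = 361688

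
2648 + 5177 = 7825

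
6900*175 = 1207500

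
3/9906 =1/3302 = 0.00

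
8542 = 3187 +5355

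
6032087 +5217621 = 11249708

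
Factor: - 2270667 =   -  3^1 *7^1*108127^1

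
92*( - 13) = -1196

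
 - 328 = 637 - 965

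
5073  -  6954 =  - 1881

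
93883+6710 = 100593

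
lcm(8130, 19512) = 97560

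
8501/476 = 8501/476 =17.86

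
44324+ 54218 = 98542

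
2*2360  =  4720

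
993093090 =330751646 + 662341444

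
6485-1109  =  5376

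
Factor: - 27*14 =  -2^1*3^3 * 7^1 = -378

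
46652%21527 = 3598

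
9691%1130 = 651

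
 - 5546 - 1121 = -6667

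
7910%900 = 710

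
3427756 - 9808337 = - 6380581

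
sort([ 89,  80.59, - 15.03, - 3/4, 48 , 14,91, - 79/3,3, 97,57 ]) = [ - 79/3, - 15.03, - 3/4, 3, 14 , 48, 57, 80.59, 89,91,97]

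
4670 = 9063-4393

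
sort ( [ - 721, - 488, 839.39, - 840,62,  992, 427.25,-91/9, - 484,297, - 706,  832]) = [ - 840, - 721, - 706,-488, -484, - 91/9, 62,297, 427.25,832 , 839.39, 992]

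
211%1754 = 211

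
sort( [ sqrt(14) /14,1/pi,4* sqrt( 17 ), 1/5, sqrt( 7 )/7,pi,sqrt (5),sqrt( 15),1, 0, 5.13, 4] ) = [0,  1/5, sqrt( 14) /14 , 1/pi, sqrt(7 ) /7 , 1 , sqrt(5), pi , sqrt( 15), 4,5.13,4*sqrt(17 )] 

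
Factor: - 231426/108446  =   - 207/97 = - 3^2*23^1*97^( - 1 ) 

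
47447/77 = 616 + 15/77 = 616.19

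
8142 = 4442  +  3700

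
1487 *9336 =13882632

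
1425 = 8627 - 7202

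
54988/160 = 13747/40=343.68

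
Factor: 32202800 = 2^4*5^2*7^2 * 31^1*53^1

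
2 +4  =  6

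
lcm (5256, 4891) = 352152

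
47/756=47/756= 0.06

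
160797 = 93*1729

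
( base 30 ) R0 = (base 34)ns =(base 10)810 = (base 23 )1c5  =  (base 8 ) 1452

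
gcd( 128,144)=16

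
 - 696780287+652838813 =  - 43941474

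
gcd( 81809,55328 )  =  91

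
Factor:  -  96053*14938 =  - 2^1*7^1 * 11^1  *97^1 * 96053^1= - 1434839714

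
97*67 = 6499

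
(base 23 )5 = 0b101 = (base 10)5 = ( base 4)11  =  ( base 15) 5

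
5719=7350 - 1631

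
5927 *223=1321721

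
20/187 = 20/187  =  0.11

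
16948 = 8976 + 7972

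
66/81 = 22/27 =0.81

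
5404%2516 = 372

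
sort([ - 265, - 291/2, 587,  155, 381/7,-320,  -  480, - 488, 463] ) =[ - 488, - 480, - 320, - 265,-291/2, 381/7,  155, 463,587 ]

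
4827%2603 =2224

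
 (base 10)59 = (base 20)2J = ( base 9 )65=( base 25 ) 29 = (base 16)3B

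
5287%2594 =99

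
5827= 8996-3169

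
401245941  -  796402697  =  - 395156756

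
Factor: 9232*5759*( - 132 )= - 7018055616 = - 2^6*3^1*11^1*13^1*443^1*577^1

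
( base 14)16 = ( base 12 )18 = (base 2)10100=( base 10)20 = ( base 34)K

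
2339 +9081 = 11420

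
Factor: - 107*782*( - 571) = 47777854=2^1*17^1*23^1*107^1*571^1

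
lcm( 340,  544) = 2720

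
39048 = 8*4881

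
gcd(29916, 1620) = 108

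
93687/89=93687/89 = 1052.66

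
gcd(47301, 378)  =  3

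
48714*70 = 3409980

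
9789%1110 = 909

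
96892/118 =48446/59 = 821.12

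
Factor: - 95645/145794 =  - 2^( - 1)*3^(-1) * 5^1*37^1*47^(-1) = - 185/282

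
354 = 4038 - 3684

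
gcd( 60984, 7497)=63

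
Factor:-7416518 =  - 2^1 * 29^1 * 71^1*1801^1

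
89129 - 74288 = 14841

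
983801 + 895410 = 1879211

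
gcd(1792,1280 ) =256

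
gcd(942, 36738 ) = 942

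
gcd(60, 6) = 6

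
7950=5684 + 2266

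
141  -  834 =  - 693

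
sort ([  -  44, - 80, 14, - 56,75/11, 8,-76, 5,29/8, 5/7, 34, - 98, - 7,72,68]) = [ - 98,- 80, - 76,-56,- 44,-7 , 5/7,29/8, 5, 75/11,8,14 , 34, 68,72]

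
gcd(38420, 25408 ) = 4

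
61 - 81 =-20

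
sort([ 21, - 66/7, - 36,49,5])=[ - 36, - 66/7,  5, 21,49 ]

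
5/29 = 5/29 = 0.17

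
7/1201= 7/1201 = 0.01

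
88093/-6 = -88093/6 = - 14682.17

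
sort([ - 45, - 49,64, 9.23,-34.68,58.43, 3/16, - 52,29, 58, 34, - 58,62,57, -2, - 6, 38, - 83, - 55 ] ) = [ - 83, - 58, - 55,  -  52,  -  49, - 45, - 34.68, - 6, - 2,3/16, 9.23, 29, 34, 38,57 , 58,  58.43, 62, 64 ] 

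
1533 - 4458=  - 2925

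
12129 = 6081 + 6048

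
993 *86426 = 85821018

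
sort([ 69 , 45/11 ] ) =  [45/11,69 ]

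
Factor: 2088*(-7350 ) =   -  15346800 = -2^4*3^3 * 5^2*7^2*29^1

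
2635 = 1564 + 1071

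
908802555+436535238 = 1345337793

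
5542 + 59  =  5601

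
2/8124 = 1/4062 =0.00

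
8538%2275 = 1713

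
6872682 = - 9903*(-694 ) 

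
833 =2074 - 1241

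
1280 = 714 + 566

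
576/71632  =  36/4477= 0.01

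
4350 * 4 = 17400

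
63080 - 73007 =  - 9927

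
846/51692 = 423/25846 = 0.02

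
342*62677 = 21435534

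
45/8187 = 15/2729  =  0.01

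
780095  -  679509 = 100586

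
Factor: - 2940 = - 2^2*3^1*5^1 * 7^2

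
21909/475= 21909/475 = 46.12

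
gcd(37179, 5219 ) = 17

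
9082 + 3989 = 13071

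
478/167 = 478/167 = 2.86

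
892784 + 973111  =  1865895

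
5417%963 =602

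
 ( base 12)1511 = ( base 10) 2461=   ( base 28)33P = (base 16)99D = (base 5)34321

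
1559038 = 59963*26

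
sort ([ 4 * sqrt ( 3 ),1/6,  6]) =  [ 1/6, 6,4*sqrt( 3 ) ] 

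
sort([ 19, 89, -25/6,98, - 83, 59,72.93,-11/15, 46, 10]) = [ - 83, - 25/6, - 11/15,10, 19, 46, 59,  72.93, 89, 98] 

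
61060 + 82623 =143683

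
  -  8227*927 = -7626429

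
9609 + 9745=19354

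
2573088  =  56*45948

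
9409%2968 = 505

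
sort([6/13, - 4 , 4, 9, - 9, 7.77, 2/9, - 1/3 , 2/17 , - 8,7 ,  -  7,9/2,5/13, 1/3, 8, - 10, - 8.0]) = [-10, - 9,  -  8, - 8.0, - 7, - 4, - 1/3 , 2/17,2/9, 1/3, 5/13,6/13, 4 , 9/2, 7, 7.77,8, 9 ] 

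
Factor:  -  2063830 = - 2^1*5^1*206383^1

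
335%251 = 84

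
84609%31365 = 21879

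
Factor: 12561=3^1*53^1 * 79^1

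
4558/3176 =2279/1588 = 1.44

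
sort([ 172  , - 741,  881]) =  [ - 741, 172,881 ] 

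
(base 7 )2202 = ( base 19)237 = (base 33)nr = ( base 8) 1422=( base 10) 786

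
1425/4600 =57/184 = 0.31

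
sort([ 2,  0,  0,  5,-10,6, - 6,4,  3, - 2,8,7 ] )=[-10,-6, - 2,0, 0,2,  3,  4 , 5 , 6,7, 8 ] 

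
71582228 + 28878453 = 100460681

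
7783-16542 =-8759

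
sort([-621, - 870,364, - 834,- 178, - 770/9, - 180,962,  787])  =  [ - 870, - 834, - 621, - 180, - 178,  -  770/9 , 364,787,  962 ]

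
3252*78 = 253656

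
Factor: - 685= - 5^1*137^1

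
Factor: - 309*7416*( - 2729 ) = 6253623576 = 2^3*3^3*103^2*2729^1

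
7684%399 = 103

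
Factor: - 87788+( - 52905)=-7^1*101^1 * 199^1 = -140693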